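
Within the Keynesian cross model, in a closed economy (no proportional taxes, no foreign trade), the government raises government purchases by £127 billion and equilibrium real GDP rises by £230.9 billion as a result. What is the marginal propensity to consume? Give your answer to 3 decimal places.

0.450

Implied spending multiplier k = ΔY/ΔG = 230.9/127 ≈ 1.8181.
Since k = 1/(1 − MPC), MPC = 1 − 1/k = 1 − ΔG/ΔY = 1 − 127/230.9 ≈ 0.450.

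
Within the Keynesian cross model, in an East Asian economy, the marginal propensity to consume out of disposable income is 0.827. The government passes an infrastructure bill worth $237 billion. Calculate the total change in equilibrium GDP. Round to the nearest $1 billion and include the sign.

Expenditure multiplier = 1/(1 − MPC) = 1/(1 − 0.827) = 1/0.173 ≈ 5.78.
ΔY = k × ΔG = (+$237 billion) / 0.173 ≈ +$1,370 billion.

+$1,370 billion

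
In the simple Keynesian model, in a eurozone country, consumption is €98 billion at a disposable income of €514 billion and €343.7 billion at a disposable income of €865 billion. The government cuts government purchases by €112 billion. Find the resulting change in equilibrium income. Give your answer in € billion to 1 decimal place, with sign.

−€373.3 billion

MPC = ΔC/ΔYd = (343.7 − 98)/(865 − 514) = 245.7/351 = 0.7.
Expenditure multiplier = 1/(1 − MPC) = 1/(1 − 0.7) = 1/0.3 ≈ 3.333.
ΔY = k × ΔG = (−€112 billion) / 0.3 ≈ −€373.3 billion.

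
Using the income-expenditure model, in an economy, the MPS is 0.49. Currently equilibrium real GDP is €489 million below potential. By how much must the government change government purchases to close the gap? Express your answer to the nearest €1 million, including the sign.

+€240 million

MPC = 1 − MPS = 1 − 0.49 = 0.51.
Spending multiplier = 1/(1 − MPC) = 1/(1 − 0.51) = 1/0.49 ≈ 2.041.
Need ΔY = +€489 million, so ΔG = ΔY/k = (+€489 million) × 0.49 ≈ +€240 million.
The government should increase government purchases by €240 million.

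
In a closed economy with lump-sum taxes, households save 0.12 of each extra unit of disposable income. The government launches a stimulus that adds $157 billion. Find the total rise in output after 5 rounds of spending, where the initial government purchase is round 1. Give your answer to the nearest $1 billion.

MPC = 1 − MPS = 1 − 0.12 = 0.88.
Round 1 adds ΔG = $157 billion; each later round is MPC = 0.88 times the previous.
After 5 rounds: 157 + 138.16 + 121.5808 + 106.991104 + 94.15217152 = ΔG·(1 − c^5)/(1 − c) = 157 × (1 − 0.5277319168)/0.12 ≈ $618 billion.

$618 billion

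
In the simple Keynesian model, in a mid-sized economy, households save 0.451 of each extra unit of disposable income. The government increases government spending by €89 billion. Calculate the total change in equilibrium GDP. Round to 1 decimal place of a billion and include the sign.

+€197.3 billion

MPC = 1 − MPS = 1 − 0.451 = 0.549.
Expenditure multiplier = 1/(1 − MPC) = 1/(1 − 0.549) = 1/0.451 ≈ 2.217.
ΔY = k × ΔG = (+€89 billion) / 0.451 ≈ +€197.3 billion.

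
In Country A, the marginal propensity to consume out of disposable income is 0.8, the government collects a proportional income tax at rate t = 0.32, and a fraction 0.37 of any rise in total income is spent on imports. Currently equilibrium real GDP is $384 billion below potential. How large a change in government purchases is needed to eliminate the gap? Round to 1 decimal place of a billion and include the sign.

Spending multiplier = 1/(1 − c(1−t) + m) = 1/(1 − 0.8×0.68 + 0.37) = 1/0.826 ≈ 1.211.
Need ΔY = +$384 billion, so ΔG = ΔY/k = (+$384 billion) × 0.826 ≈ +$317.2 billion.
The government should increase government purchases by $317.2 billion.

+$317.2 billion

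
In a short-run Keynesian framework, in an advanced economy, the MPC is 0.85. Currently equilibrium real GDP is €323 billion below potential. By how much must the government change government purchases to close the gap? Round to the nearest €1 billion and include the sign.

Spending multiplier = 1/(1 − MPC) = 1/(1 − 0.85) = 1/0.15 ≈ 6.667.
Need ΔY = +€323 billion, so ΔG = ΔY/k = (+€323 billion) × 0.15 ≈ +€48 billion.
The government should increase government purchases by €48 billion.

+€48 billion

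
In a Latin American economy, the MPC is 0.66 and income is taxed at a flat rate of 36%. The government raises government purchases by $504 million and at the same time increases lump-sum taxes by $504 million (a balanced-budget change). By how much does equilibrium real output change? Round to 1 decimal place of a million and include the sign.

Expenditure multiplier = 1/(1 − c(1−t)) = 1/(1 − 0.66×0.64) = 1/0.5776 ≈ 1.731.
ΔG contributes k·ΔG = (+$504 million) / 0.5776 ≈ +$872.6 million.
ΔT of +$504 million changes first-round spending by −c·ΔT = −$332.64 million, contributing k·(−c·ΔT) = (−$332.64 million) / 0.5776 ≈ −$575.9 million.
Net ΔY = k(ΔG − c·ΔT) = (+$171.36 million) / 0.5776 ≈ +$296.7 million.

+$296.7 million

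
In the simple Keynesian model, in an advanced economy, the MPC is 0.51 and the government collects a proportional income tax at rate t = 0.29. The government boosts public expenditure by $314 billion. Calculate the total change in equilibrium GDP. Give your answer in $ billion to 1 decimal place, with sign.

+$492.2 billion

Expenditure multiplier = 1/(1 − c(1−t)) = 1/(1 − 0.51×0.71) = 1/0.6379 ≈ 1.568.
ΔY = k × ΔG = (+$314 billion) / 0.6379 ≈ +$492.2 billion.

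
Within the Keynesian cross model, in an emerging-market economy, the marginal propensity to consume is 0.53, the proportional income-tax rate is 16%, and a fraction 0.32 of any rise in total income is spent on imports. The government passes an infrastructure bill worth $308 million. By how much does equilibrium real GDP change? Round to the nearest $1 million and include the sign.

Government-spending multiplier = 1/(1 − c(1−t) + m) = 1/(1 − 0.53×0.84 + 0.32) = 1/0.8748 ≈ 1.143.
ΔY = k × ΔG = (+$308 million) / 0.8748 ≈ +$352 million.

+$352 million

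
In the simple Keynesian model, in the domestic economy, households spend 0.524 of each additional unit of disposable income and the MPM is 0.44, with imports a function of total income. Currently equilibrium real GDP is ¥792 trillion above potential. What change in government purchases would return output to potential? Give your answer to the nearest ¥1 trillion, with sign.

−¥725 trillion

Spending multiplier = 1/(1 − c + m) = 1/(1 − 0.524 + 0.44) = 1/0.916 ≈ 1.092.
Need ΔY = −¥792 trillion, so ΔG = ΔY/k = (−¥792 trillion) × 0.916 ≈ −¥725 trillion.
The government should cut government purchases by ¥725 trillion.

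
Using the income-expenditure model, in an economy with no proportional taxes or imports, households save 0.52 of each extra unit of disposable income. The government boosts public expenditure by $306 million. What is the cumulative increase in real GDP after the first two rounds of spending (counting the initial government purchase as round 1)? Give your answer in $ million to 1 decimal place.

$452.9 million

MPC = 1 − MPS = 1 − 0.52 = 0.48.
Round 1 adds ΔG = $306 million; each later round is MPC = 0.48 times the previous.
After 2 rounds: 306 + 146.88 = ΔG·(1 − c^2)/(1 − c) = 306 × (1 − 0.2304)/0.52 ≈ $452.9 million.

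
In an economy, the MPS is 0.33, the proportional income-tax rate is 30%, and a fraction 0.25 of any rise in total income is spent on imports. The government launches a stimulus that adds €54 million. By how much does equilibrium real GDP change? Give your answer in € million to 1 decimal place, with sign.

MPC = 1 − MPS = 1 − 0.33 = 0.67.
Spending multiplier = 1/(1 − c(1−t) + m) = 1/(1 − 0.67×0.7 + 0.25) = 1/0.781 ≈ 1.28.
ΔY = k × ΔG = (+€54 million) / 0.781 ≈ +€69.1 million.

+€69.1 million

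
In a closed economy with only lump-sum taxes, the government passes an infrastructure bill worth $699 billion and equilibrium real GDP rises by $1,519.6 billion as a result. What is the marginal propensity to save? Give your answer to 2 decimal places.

0.46

Implied spending multiplier k = ΔY/ΔG = 1,519.6/699 ≈ 2.174.
Since k = 1/(1 − MPC), MPC = 1 − 1/k = 1 − ΔG/ΔY = 1 − 699/1,519.6 ≈ 0.54.
MPS = 1 − MPC = 0.46.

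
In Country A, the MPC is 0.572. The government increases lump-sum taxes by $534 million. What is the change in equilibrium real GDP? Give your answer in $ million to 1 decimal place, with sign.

A lump-sum tax change of +$534 million shifts disposable income by −$534 million; first-round consumption changes by −c × ΔT = −0.572 × (+$534 million) = −$305.448 million.
Expenditure multiplier = 1/(1 − MPC) = 1/(1 − 0.572) = 1/0.428 ≈ 2.336.
The tax multiplier is −c × k ≈ −1.336, so ΔY = k × (−c·ΔT) = (−$305.448 million) / 0.428 ≈ −$713.7 million.

−$713.7 million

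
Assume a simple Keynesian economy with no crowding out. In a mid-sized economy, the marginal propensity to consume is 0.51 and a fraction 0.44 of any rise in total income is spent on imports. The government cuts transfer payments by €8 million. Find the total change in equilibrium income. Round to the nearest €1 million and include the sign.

The transfer change shifts disposable income by −€8 million, so first-round consumption changes by c·ΔTR = 0.51 × (−€8 million) = −€4.08 million.
Expenditure multiplier = 1/(1 − c + m) = 1/(1 − 0.51 + 0.44) = 1/0.93 ≈ 1.075.
The transfer multiplier is c × k ≈ 0.548, so ΔY = k × (c·ΔTR) = (−€4.08 million) / 0.93 ≈ −€4 million.

−€4 million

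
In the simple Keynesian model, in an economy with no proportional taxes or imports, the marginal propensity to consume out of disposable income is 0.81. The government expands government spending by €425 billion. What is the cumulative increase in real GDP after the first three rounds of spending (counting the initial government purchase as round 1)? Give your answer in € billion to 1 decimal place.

Round 1 adds ΔG = €425 billion; each later round is MPC = 0.81 times the previous.
After 3 rounds: 425 + 344.25 + 278.8425 = ΔG·(1 − c^3)/(1 − c) = 425 × (1 − 0.531441)/0.19 ≈ €1,048.1 billion.

€1,048.1 billion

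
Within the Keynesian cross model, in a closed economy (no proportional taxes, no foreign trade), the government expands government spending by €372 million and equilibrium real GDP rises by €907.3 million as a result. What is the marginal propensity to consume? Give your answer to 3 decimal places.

Implied spending multiplier k = ΔY/ΔG = 907.3/372 ≈ 2.439.
Since k = 1/(1 − MPC), MPC = 1 − 1/k = 1 − ΔG/ΔY = 1 − 372/907.3 ≈ 0.590.

0.590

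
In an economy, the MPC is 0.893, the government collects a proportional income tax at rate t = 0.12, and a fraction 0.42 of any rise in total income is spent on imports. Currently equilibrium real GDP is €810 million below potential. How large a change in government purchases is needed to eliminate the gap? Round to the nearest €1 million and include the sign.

Spending multiplier = 1/(1 − c(1−t) + m) = 1/(1 − 0.893×0.88 + 0.42) = 1/0.63416 ≈ 1.577.
Need ΔY = +€810 million, so ΔG = ΔY/k = (+€810 million) × 0.63416 ≈ +€514 million.
The government should increase government purchases by €514 million.

+€514 million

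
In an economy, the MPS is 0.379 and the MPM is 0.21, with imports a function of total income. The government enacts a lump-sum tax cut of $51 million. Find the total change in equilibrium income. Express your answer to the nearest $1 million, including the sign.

+$54 million

MPC = 1 − MPS = 1 − 0.379 = 0.621.
A lump-sum tax change of −$51 million shifts disposable income by +$51 million; first-round consumption changes by −c × ΔT = −0.621 × (−$51 million) = +$31.671 million.
Expenditure multiplier = 1/(1 − c + m) = 1/(1 − 0.621 + 0.21) = 1/0.589 ≈ 1.698.
The tax multiplier is −c × k ≈ −1.054, so ΔY = k × (−c·ΔT) = (+$31.671 million) / 0.589 ≈ +$54 million.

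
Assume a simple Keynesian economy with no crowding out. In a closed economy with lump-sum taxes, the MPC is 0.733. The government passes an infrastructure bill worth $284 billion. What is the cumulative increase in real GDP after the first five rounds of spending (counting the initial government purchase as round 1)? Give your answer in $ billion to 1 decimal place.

$838.6 billion

Round 1 adds ΔG = $284 billion; each later round is MPC = 0.733 times the previous.
After 5 rounds: 284 + 208.172 + 152.590076 + 111.848525708 + 81.984969343964 = ΔG·(1 − c^5)/(1 − c) = 284 × (1 − 0.211602051158893)/0.267 ≈ $838.6 billion.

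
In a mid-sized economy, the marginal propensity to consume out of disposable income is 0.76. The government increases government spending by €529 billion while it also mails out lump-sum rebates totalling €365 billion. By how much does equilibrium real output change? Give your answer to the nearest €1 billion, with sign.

Expenditure multiplier = 1/(1 − MPC) = 1/(1 − 0.76) = 1/0.24 ≈ 4.167.
ΔG contributes k·ΔG = (+€529 billion) / 0.24 ≈ +€2,204.2 billion.
ΔT of −€365 billion changes first-round spending by −c·ΔT = +€277.4 billion, contributing k·(−c·ΔT) = (+€277.4 billion) / 0.24 ≈ +€1,155.8 billion.
Net ΔY = k(ΔG − c·ΔT) = (+€806.4 billion) / 0.24 = +€3,360 billion.

+€3,360 billion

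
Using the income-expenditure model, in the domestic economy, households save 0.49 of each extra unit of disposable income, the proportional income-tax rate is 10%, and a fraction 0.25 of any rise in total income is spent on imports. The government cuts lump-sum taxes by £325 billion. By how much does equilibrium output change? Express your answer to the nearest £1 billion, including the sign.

MPC = 1 − MPS = 1 − 0.49 = 0.51.
A lump-sum tax change of −£325 billion shifts disposable income by +£325 billion; first-round consumption changes by −c × ΔT = −0.51 × (−£325 billion) = +£165.75 billion.
Expenditure multiplier = 1/(1 − c(1−t) + m) = 1/(1 − 0.51×0.9 + 0.25) = 1/0.791 ≈ 1.264.
The tax multiplier is −c × k ≈ −0.645, so ΔY = k × (−c·ΔT) = (+£165.75 billion) / 0.791 ≈ +£210 billion.

+£210 billion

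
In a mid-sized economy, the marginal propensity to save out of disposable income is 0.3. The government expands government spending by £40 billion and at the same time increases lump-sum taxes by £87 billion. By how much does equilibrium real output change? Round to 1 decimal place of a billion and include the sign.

MPC = 1 − MPS = 1 − 0.3 = 0.7.
Expenditure multiplier = 1/(1 − MPC) = 1/(1 − 0.7) = 1/0.3 ≈ 3.333.
ΔG contributes k·ΔG = (+£40 billion) / 0.3 ≈ +£133.3 billion.
ΔT of +£87 billion changes first-round spending by −c·ΔT = −£60.9 billion, contributing k·(−c·ΔT) = (−£60.9 billion) / 0.3 = −£203 billion.
Net ΔY = k(ΔG − c·ΔT) = (−£20.9 billion) / 0.3 ≈ −£69.7 billion.

−£69.7 billion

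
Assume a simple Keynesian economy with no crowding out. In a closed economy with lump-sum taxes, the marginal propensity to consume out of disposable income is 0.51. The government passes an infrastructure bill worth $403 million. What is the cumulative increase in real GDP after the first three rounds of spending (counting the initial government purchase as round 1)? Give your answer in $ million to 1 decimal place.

Round 1 adds ΔG = $403 million; each later round is MPC = 0.51 times the previous.
After 3 rounds: 403 + 205.53 + 104.8203 = ΔG·(1 − c^3)/(1 − c) = 403 × (1 − 0.132651)/0.49 ≈ $713.4 million.

$713.4 million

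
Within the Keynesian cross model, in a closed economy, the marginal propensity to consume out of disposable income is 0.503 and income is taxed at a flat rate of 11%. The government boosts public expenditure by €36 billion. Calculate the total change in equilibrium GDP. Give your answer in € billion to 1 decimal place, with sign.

Spending multiplier = 1/(1 − c(1−t)) = 1/(1 − 0.503×0.89) = 1/0.55233 ≈ 1.811.
ΔY = k × ΔG = (+€36 billion) / 0.55233 ≈ +€65.2 billion.

+€65.2 billion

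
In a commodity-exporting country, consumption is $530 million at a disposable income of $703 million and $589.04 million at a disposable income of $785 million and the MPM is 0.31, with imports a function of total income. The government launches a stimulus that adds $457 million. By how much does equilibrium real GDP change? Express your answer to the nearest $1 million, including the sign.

+$775 million

MPC = ΔC/ΔYd = (589.04 − 530)/(785 − 703) = 59.04/82 = 0.72.
Spending multiplier = 1/(1 − c + m) = 1/(1 − 0.72 + 0.31) = 1/0.59 ≈ 1.695.
ΔY = k × ΔG = (+$457 million) / 0.59 ≈ +$775 million.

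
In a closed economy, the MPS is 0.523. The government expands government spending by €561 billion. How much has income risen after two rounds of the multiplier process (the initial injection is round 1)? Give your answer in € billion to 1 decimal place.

€828.6 billion

MPC = 1 − MPS = 1 − 0.523 = 0.477.
Round 1 adds ΔG = €561 billion; each later round is MPC = 0.477 times the previous.
After 2 rounds: 561 + 267.597 = ΔG·(1 − c^2)/(1 − c) = 561 × (1 − 0.227529)/0.523 ≈ €828.6 billion.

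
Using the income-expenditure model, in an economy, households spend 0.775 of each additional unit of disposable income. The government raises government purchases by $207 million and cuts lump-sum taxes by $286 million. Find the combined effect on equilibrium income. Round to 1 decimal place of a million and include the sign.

Expenditure multiplier = 1/(1 − MPC) = 1/(1 − 0.775) = 1/0.225 ≈ 4.444.
ΔG contributes k·ΔG = (+$207 million) / 0.225 = +$920 million.
ΔT of −$286 million changes first-round spending by −c·ΔT = +$221.65 million, contributing k·(−c·ΔT) = (+$221.65 million) / 0.225 ≈ +$985.1 million.
Net ΔY = k(ΔG − c·ΔT) = (+$428.65 million) / 0.225 ≈ +$1,905.1 million.

+$1,905.1 million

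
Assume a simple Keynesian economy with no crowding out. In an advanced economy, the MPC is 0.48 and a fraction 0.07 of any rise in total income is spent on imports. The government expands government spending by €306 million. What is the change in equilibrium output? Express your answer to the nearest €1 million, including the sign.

Government-spending multiplier = 1/(1 − c + m) = 1/(1 − 0.48 + 0.07) = 1/0.59 ≈ 1.695.
ΔY = k × ΔG = (+€306 million) / 0.59 ≈ +€519 million.

+€519 million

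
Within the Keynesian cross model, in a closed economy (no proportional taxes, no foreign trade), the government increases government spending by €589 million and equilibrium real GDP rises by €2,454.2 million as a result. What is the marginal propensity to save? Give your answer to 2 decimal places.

0.24

Implied spending multiplier k = ΔY/ΔG = 2,454.2/589 ≈ 4.1667.
Since k = 1/(1 − MPC), MPC = 1 − 1/k = 1 − ΔG/ΔY = 1 − 589/2,454.2 ≈ 0.76.
MPS = 1 − MPC = 0.24.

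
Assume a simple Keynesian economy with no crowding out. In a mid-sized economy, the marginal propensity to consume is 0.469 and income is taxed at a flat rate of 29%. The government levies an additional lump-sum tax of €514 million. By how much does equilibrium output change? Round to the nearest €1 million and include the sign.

A lump-sum tax change of +€514 million shifts disposable income by −€514 million; first-round consumption changes by −c × ΔT = −0.469 × (+€514 million) = −€241.066 million.
Expenditure multiplier = 1/(1 − c(1−t)) = 1/(1 − 0.469×0.71) = 1/0.66701 ≈ 1.499.
The tax multiplier is −c × k ≈ −0.703, so ΔY = k × (−c·ΔT) = (−€241.066 million) / 0.66701 ≈ −€361 million.

−€361 million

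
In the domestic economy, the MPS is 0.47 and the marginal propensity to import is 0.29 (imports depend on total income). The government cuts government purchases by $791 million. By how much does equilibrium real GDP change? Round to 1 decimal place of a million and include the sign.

MPC = 1 − MPS = 1 − 0.47 = 0.53.
Expenditure multiplier = 1/(1 − c + m) = 1/(1 − 0.53 + 0.29) = 1/0.76 ≈ 1.316.
ΔY = k × ΔG = (−$791 million) / 0.76 ≈ −$1,040.8 million.

−$1,040.8 million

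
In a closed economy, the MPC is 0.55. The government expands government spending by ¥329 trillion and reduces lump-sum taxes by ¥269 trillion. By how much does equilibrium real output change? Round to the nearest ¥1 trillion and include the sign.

+¥1,060 trillion

Expenditure multiplier = 1/(1 − MPC) = 1/(1 − 0.55) = 1/0.45 ≈ 2.222.
ΔG contributes k·ΔG = (+¥329 trillion) / 0.45 ≈ +¥731.1 trillion.
ΔT of −¥269 trillion changes first-round spending by −c·ΔT = +¥147.95 trillion, contributing k·(−c·ΔT) = (+¥147.95 trillion) / 0.45 ≈ +¥328.8 trillion.
Net ΔY = k(ΔG − c·ΔT) = (+¥476.95 trillion) / 0.45 ≈ +¥1,060 trillion.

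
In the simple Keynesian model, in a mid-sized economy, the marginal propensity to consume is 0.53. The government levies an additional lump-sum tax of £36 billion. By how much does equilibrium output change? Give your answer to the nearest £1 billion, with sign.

A lump-sum tax change of +£36 billion shifts disposable income by −£36 billion; first-round consumption changes by −c × ΔT = −0.53 × (+£36 billion) = −£19.08 billion.
Expenditure multiplier = 1/(1 − MPC) = 1/(1 − 0.53) = 1/0.47 ≈ 2.128.
The tax multiplier is −c × k ≈ −1.128, so ΔY = k × (−c·ΔT) = (−£19.08 billion) / 0.47 ≈ −£41 billion.

−£41 billion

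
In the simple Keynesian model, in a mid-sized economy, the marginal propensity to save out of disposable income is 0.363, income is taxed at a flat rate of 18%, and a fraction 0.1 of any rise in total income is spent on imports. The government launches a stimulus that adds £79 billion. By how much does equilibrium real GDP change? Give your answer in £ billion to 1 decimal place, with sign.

+£136.8 billion

MPC = 1 − MPS = 1 − 0.363 = 0.637.
Government-spending multiplier = 1/(1 − c(1−t) + m) = 1/(1 − 0.637×0.82 + 0.1) = 1/0.57766 ≈ 1.731.
ΔY = k × ΔG = (+£79 billion) / 0.57766 ≈ +£136.8 billion.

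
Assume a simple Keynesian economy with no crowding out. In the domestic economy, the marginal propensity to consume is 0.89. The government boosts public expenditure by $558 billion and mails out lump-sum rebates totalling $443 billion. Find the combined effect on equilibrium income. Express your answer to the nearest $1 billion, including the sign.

Expenditure multiplier = 1/(1 − MPC) = 1/(1 − 0.89) = 1/0.11 ≈ 9.091.
ΔG contributes k·ΔG = (+$558 billion) / 0.11 ≈ +$5,072.7 billion.
ΔT of −$443 billion changes first-round spending by −c·ΔT = +$394.27 billion, contributing k·(−c·ΔT) = (+$394.27 billion) / 0.11 ≈ +$3,584.3 billion.
Net ΔY = k(ΔG − c·ΔT) = (+$952.27 billion) / 0.11 = +$8,657 billion.

+$8,657 billion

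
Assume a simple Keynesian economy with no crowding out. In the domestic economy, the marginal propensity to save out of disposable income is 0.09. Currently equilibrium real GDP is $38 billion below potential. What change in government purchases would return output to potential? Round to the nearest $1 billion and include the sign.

MPC = 1 − MPS = 1 − 0.09 = 0.91.
Spending multiplier = 1/(1 − MPC) = 1/(1 − 0.91) = 1/0.09 ≈ 11.111.
Need ΔY = +$38 billion, so ΔG = ΔY/k = (+$38 billion) × 0.09 ≈ +$3 billion.
The government should increase government purchases by $3 billion.

+$3 billion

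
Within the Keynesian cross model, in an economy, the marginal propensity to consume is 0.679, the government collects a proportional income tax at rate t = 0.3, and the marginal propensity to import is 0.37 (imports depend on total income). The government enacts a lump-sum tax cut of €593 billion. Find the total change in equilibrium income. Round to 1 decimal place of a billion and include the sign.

A lump-sum tax change of −€593 billion shifts disposable income by +€593 billion; first-round consumption changes by −c × ΔT = −0.679 × (−€593 billion) = +€402.647 billion.
Expenditure multiplier = 1/(1 − c(1−t) + m) = 1/(1 − 0.679×0.7 + 0.37) = 1/0.8947 ≈ 1.118.
The tax multiplier is −c × k ≈ −0.759, so ΔY = k × (−c·ΔT) = (+€402.647 billion) / 0.8947 ≈ +€450 billion.

+€450.0 billion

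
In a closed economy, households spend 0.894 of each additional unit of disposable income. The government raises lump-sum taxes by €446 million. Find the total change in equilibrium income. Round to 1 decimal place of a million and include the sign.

−€3,761.5 million

A lump-sum tax change of +€446 million shifts disposable income by −€446 million; first-round consumption changes by −c × ΔT = −0.894 × (+€446 million) = −€398.724 million.
Expenditure multiplier = 1/(1 − MPC) = 1/(1 − 0.894) = 1/0.106 ≈ 9.434.
The tax multiplier is −c × k ≈ −8.434, so ΔY = k × (−c·ΔT) = (−€398.724 million) / 0.106 ≈ −€3,761.5 million.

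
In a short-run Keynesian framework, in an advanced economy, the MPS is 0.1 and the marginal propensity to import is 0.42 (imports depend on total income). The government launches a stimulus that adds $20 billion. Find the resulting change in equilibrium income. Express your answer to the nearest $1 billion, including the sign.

+$38 billion

MPC = 1 − MPS = 1 − 0.1 = 0.9.
Expenditure multiplier = 1/(1 − c + m) = 1/(1 − 0.9 + 0.42) = 1/0.52 ≈ 1.923.
ΔY = k × ΔG = (+$20 billion) / 0.52 ≈ +$38 billion.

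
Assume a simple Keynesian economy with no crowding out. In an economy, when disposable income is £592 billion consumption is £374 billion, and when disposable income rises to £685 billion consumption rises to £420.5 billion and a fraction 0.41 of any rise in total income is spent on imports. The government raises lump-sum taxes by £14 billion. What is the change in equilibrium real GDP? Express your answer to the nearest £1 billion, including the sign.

MPC = ΔC/ΔYd = (420.5 − 374)/(685 − 592) = 46.5/93 = 0.5.
A lump-sum tax change of +£14 billion shifts disposable income by −£14 billion; first-round consumption changes by −c × ΔT = −0.5 × (+£14 billion) = −£7 billion.
Expenditure multiplier = 1/(1 − c + m) = 1/(1 − 0.5 + 0.41) = 1/0.91 ≈ 1.099.
The tax multiplier is −c × k ≈ −0.549, so ΔY = k × (−c·ΔT) = (−£7 billion) / 0.91 ≈ −£8 billion.

−£8 billion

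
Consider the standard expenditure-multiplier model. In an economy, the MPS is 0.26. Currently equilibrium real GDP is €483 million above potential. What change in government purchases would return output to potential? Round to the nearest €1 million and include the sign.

−€126 million

MPC = 1 − MPS = 1 − 0.26 = 0.74.
Spending multiplier = 1/(1 − MPC) = 1/(1 − 0.74) = 1/0.26 ≈ 3.846.
Need ΔY = −€483 million, so ΔG = ΔY/k = (−€483 million) × 0.26 ≈ −€126 million.
The government should cut government purchases by €126 million.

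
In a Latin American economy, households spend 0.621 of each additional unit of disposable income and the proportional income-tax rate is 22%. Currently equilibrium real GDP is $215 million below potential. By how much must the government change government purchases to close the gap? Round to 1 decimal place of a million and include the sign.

Spending multiplier = 1/(1 − c(1−t)) = 1/(1 − 0.621×0.78) = 1/0.51562 ≈ 1.939.
Need ΔY = +$215 million, so ΔG = ΔY/k = (+$215 million) × 0.51562 ≈ +$110.9 million.
The government should increase government purchases by $110.9 million.

+$110.9 million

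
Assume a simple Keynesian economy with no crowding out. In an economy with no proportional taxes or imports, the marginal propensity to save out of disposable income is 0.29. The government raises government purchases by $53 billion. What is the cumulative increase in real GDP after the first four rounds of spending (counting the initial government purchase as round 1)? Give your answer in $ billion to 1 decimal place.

MPC = 1 − MPS = 1 − 0.29 = 0.71.
Round 1 adds ΔG = $53 billion; each later round is MPC = 0.71 times the previous.
After 4 rounds: 53 + 37.63 + 26.7173 + 18.969283 = ΔG·(1 − c^4)/(1 − c) = 53 × (1 − 0.25411681)/0.29 ≈ $136.3 billion.

$136.3 billion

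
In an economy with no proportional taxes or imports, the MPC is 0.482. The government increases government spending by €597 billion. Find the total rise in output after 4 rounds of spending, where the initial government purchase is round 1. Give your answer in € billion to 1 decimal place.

Round 1 adds ΔG = €597 billion; each later round is MPC = 0.482 times the previous.
After 4 rounds: 597 + 287.754 + 138.697428 + 66.852160296 = ΔG·(1 − c^4)/(1 − c) = 597 × (1 − 0.053974440976)/0.518 ≈ €1,090.3 billion.

€1,090.3 billion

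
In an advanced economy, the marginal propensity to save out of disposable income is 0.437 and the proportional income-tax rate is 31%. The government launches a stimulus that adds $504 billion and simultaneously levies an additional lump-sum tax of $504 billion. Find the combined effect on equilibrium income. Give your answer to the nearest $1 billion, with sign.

+$360 billion

MPC = 1 − MPS = 1 − 0.437 = 0.563.
Expenditure multiplier = 1/(1 − c(1−t)) = 1/(1 − 0.563×0.69) = 1/0.61153 ≈ 1.635.
ΔG contributes k·ΔG = (+$504 billion) / 0.61153 ≈ +$824.2 billion.
ΔT of +$504 billion changes first-round spending by −c·ΔT = −$283.752 billion, contributing k·(−c·ΔT) = (−$283.752 billion) / 0.61153 ≈ −$464 billion.
Net ΔY = k(ΔG − c·ΔT) = (+$220.248 billion) / 0.61153 ≈ +$360 billion.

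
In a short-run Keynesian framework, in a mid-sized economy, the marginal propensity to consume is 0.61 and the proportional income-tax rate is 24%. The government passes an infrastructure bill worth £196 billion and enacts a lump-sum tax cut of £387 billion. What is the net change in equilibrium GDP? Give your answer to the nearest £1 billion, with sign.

Expenditure multiplier = 1/(1 − c(1−t)) = 1/(1 − 0.61×0.76) = 1/0.5364 ≈ 1.864.
ΔG contributes k·ΔG = (+£196 billion) / 0.5364 ≈ +£365.4 billion.
ΔT of −£387 billion changes first-round spending by −c·ΔT = +£236.07 billion, contributing k·(−c·ΔT) = (+£236.07 billion) / 0.5364 ≈ +£440.1 billion.
Net ΔY = k(ΔG − c·ΔT) = (+£432.07 billion) / 0.5364 ≈ +£805 billion.

+£805 billion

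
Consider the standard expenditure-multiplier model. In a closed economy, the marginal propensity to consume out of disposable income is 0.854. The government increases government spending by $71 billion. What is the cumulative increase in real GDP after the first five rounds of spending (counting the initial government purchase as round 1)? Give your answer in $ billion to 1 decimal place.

$265.4 billion

Round 1 adds ΔG = $71 billion; each later round is MPC = 0.854 times the previous.
After 5 rounds: 71 + 60.634 + 51.781436 + 44.221346344 + 37.765029777776 = ΔG·(1 − c^5)/(1 − c) = 71 × (1 − 0.454244160989024)/0.146 ≈ $265.4 billion.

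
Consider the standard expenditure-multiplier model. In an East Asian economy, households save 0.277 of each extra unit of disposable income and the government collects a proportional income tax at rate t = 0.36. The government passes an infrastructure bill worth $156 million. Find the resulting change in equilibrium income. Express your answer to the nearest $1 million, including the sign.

+$290 million

MPC = 1 − MPS = 1 − 0.277 = 0.723.
Government-spending multiplier = 1/(1 − c(1−t)) = 1/(1 − 0.723×0.64) = 1/0.53728 ≈ 1.861.
ΔY = k × ΔG = (+$156 million) / 0.53728 ≈ +$290 million.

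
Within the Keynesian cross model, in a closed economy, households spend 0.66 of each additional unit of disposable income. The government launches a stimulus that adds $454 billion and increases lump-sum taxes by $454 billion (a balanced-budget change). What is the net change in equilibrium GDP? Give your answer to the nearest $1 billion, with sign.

+$454 billion

Expenditure multiplier = 1/(1 − MPC) = 1/(1 − 0.66) = 1/0.34 ≈ 2.941.
ΔG contributes k·ΔG = (+$454 billion) / 0.34 ≈ +$1,335.3 billion.
ΔT of +$454 billion changes first-round spending by −c·ΔT = −$299.64 billion, contributing k·(−c·ΔT) = (−$299.64 billion) / 0.34 ≈ −$881.3 billion.
With ΔG = ΔT and no other leakages, the balanced-budget multiplier is 1, so ΔY = ΔG = +$454 billion.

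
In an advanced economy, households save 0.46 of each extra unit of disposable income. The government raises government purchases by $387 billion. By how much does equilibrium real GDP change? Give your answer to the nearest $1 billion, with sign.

+$841 billion

MPC = 1 − MPS = 1 − 0.46 = 0.54.
Expenditure multiplier = 1/(1 − MPC) = 1/(1 − 0.54) = 1/0.46 ≈ 2.174.
ΔY = k × ΔG = (+$387 billion) / 0.46 ≈ +$841 billion.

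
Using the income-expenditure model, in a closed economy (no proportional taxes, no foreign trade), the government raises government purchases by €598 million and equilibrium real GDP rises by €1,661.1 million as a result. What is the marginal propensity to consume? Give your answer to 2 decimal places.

Implied spending multiplier k = ΔY/ΔG = 1,661.1/598 ≈ 2.7778.
Since k = 1/(1 − MPC), MPC = 1 − 1/k = 1 − ΔG/ΔY = 1 − 598/1,661.1 ≈ 0.64.

0.64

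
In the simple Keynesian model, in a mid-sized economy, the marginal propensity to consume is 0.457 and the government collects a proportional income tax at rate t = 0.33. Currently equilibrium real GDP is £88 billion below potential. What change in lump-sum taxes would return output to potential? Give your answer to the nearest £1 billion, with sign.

Spending multiplier = 1/(1 − c(1−t)) = 1/(1 − 0.457×0.67) = 1/0.69381 ≈ 1.441.
Tax multiplier = −c·k = −0.457/0.69381 ≈ −0.659. Need ΔY = +£88 billion, so ΔT = ΔY/(−c·k) = −(+£88 billion) × 0.69381 / 0.457 ≈ −£134 billion.
The government should cut lump-sum taxes by £134 billion.

−£134 billion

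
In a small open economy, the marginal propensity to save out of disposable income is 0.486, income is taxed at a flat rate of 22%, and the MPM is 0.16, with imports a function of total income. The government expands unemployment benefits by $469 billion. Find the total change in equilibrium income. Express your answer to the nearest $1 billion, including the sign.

MPC = 1 − MPS = 1 − 0.486 = 0.514.
The transfer change shifts disposable income by +$469 billion, so first-round consumption changes by c·ΔTR = 0.514 × (+$469 billion) = +$241.066 billion.
Expenditure multiplier = 1/(1 − c(1−t) + m) = 1/(1 − 0.514×0.78 + 0.16) = 1/0.75908 ≈ 1.317.
The transfer multiplier is c × k ≈ 0.677, so ΔY = k × (c·ΔTR) = (+$241.066 billion) / 0.75908 ≈ +$318 billion.

+$318 billion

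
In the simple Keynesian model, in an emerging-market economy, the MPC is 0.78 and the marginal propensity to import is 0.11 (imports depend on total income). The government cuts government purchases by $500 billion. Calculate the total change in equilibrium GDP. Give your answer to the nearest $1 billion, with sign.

Spending multiplier = 1/(1 − c + m) = 1/(1 − 0.78 + 0.11) = 1/0.33 ≈ 3.03.
ΔY = k × ΔG = (−$500 billion) / 0.33 ≈ −$1,515 billion.

−$1,515 billion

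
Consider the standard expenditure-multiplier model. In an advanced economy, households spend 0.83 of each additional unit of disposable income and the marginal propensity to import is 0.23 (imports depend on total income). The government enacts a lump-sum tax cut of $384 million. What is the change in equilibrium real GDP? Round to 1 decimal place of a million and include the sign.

A lump-sum tax change of −$384 million shifts disposable income by +$384 million; first-round consumption changes by −c × ΔT = −0.83 × (−$384 million) = +$318.72 million.
Expenditure multiplier = 1/(1 − c + m) = 1/(1 − 0.83 + 0.23) = 1/0.4 = 2.5.
The tax multiplier is −c × k = −2.075, so ΔY = k × (−c·ΔT) = (+$318.72 million) / 0.4 = +$796.8 million.

+$796.8 million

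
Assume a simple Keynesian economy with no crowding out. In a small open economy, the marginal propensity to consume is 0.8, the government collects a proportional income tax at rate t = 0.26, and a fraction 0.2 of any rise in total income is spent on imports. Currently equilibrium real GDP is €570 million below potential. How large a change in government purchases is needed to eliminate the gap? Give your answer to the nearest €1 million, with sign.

+€347 million

Spending multiplier = 1/(1 − c(1−t) + m) = 1/(1 − 0.8×0.74 + 0.2) = 1/0.608 ≈ 1.645.
Need ΔY = +€570 million, so ΔG = ΔY/k = (+€570 million) × 0.608 ≈ +€347 million.
The government should increase government purchases by €347 million.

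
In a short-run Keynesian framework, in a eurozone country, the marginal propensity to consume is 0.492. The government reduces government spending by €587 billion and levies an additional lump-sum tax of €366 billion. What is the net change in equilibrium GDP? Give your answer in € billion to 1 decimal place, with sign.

−€1,510.0 billion

Expenditure multiplier = 1/(1 − MPC) = 1/(1 − 0.492) = 1/0.508 ≈ 1.969.
ΔG contributes k·ΔG = (−€587 billion) / 0.508 ≈ −€1,155.5 billion.
ΔT of +€366 billion changes first-round spending by −c·ΔT = −€180.072 billion, contributing k·(−c·ΔT) = (−€180.072 billion) / 0.508 ≈ −€354.5 billion.
Net ΔY = k(ΔG − c·ΔT) = (−€767.072 billion) / 0.508 ≈ −€1,510 billion.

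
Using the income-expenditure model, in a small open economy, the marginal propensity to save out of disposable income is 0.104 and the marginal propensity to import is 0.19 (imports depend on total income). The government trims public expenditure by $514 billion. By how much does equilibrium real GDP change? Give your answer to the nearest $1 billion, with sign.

−$1,748 billion

MPC = 1 − MPS = 1 − 0.104 = 0.896.
Expenditure multiplier = 1/(1 − c + m) = 1/(1 − 0.896 + 0.19) = 1/0.294 ≈ 3.401.
ΔY = k × ΔG = (−$514 billion) / 0.294 ≈ −$1,748 billion.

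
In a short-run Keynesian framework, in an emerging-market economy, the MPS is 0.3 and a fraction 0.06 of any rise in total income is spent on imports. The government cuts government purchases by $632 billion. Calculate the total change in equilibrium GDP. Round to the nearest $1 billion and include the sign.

−$1,756 billion

MPC = 1 − MPS = 1 − 0.3 = 0.7.
Expenditure multiplier = 1/(1 − c + m) = 1/(1 − 0.7 + 0.06) = 1/0.36 ≈ 2.778.
ΔY = k × ΔG = (−$632 billion) / 0.36 ≈ −$1,756 billion.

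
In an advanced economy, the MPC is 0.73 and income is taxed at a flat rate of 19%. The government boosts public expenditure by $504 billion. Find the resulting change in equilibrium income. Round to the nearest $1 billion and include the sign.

+$1,233 billion

Government-spending multiplier = 1/(1 − c(1−t)) = 1/(1 − 0.73×0.81) = 1/0.4087 ≈ 2.447.
ΔY = k × ΔG = (+$504 billion) / 0.4087 ≈ +$1,233 billion.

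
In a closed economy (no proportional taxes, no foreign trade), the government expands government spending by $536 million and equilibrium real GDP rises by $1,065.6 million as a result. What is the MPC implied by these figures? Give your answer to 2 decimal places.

0.50

Implied spending multiplier k = ΔY/ΔG = 1,065.6/536 ≈ 1.9881.
Since k = 1/(1 − MPC), MPC = 1 − 1/k = 1 − ΔG/ΔY = 1 − 536/1,065.6 ≈ 0.50.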